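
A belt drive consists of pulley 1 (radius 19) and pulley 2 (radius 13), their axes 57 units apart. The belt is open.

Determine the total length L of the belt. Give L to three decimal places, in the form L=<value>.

L=215.163

open belt: β = asin((r2−r1)/C) = asin(-6/57) = -6.0423°
wrap1 = π − 2β = 192.0847°
wrap2 = π + 2β = 167.9153°
tangent length = C·cosβ = 56.6833
L = r1·wrap1 + r2·wrap2 + 2·C·cosβ = 19·3.3525 + 13·2.9307 + 2·56.6833 = 215.1631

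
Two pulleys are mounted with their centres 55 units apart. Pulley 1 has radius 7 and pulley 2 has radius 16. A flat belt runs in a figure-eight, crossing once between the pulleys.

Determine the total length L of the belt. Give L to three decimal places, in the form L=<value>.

crossed belt: β = asin((r1+r2)/C) = asin(23/55) = 24.7199°
wrap1 = wrap2 = π + 2β = 229.4397°
tangent length = C·cosβ = 49.9600
L = (r1+r2)·wrap + 2·C·cosβ = 23·4.0045 + 2·49.9600 = 192.0230

L=192.023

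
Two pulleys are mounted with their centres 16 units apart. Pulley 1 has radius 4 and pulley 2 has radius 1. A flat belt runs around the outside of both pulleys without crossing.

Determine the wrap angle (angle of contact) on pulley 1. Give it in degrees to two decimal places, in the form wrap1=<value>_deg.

wrap1=201.61_deg

open belt: β = asin((r2−r1)/C) = asin(-3/16) = -10.8069°
wrap1 = π − 2β = 201.6138°
wrap2 = π + 2β = 158.3862°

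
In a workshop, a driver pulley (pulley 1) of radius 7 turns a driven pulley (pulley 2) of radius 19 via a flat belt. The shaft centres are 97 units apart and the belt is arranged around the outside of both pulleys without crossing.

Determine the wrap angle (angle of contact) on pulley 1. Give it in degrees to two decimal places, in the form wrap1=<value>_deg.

wrap1=165.79_deg

open belt: β = asin((r2−r1)/C) = asin(12/97) = 7.1063°
wrap1 = π − 2β = 165.7873°
wrap2 = π + 2β = 194.2127°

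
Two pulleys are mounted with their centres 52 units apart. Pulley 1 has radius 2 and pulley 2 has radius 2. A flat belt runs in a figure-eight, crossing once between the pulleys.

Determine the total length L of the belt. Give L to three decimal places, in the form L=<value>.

crossed belt: β = asin((r1+r2)/C) = asin(4/52) = 4.4117°
wrap1 = wrap2 = π + 2β = 188.8235°
tangent length = C·cosβ = 51.8459
L = (r1+r2)·wrap + 2·C·cosβ = 4·3.2956 + 2·51.8459 = 116.8742

L=116.874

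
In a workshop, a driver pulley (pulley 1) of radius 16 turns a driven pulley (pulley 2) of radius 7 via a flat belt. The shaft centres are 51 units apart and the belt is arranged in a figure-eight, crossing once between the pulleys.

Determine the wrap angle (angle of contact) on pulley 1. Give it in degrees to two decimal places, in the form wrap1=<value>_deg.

wrap1=233.61_deg

crossed belt: β = asin((r1+r2)/C) = asin(23/51) = 26.8066°
wrap1 = wrap2 = π + 2β = 233.6132°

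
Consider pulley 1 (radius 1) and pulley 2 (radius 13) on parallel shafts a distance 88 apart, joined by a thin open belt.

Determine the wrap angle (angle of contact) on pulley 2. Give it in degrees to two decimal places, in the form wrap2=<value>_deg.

wrap2=195.67_deg

open belt: β = asin((r2−r1)/C) = asin(12/88) = 7.8375°
wrap1 = π − 2β = 164.3250°
wrap2 = π + 2β = 195.6750°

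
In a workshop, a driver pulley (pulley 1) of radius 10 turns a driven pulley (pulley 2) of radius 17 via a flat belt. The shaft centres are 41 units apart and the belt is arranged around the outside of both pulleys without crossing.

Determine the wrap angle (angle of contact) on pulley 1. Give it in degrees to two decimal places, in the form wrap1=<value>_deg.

wrap1=160.34_deg

open belt: β = asin((r2−r1)/C) = asin(7/41) = 9.8304°
wrap1 = π − 2β = 160.3393°
wrap2 = π + 2β = 199.6607°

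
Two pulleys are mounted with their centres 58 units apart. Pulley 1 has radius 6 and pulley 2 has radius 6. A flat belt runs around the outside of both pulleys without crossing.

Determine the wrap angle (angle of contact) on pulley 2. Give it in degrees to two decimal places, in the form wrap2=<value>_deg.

open belt: β = asin((r2−r1)/C) = asin(0/58) = 0.0000°
wrap1 = π − 2β = 180.0000°
wrap2 = π + 2β = 180.0000°

wrap2=180.00_deg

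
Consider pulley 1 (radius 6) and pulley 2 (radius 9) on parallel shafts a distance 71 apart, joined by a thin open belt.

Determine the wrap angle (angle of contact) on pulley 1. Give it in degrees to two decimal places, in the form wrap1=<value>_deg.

open belt: β = asin((r2−r1)/C) = asin(3/71) = 2.4217°
wrap1 = π − 2β = 175.1567°
wrap2 = π + 2β = 184.8433°

wrap1=175.16_deg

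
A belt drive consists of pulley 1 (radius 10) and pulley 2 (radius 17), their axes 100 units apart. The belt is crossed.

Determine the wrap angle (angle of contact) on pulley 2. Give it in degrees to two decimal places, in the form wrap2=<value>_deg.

wrap2=211.33_deg

crossed belt: β = asin((r1+r2)/C) = asin(27/100) = 15.6643°
wrap1 = wrap2 = π + 2β = 211.3285°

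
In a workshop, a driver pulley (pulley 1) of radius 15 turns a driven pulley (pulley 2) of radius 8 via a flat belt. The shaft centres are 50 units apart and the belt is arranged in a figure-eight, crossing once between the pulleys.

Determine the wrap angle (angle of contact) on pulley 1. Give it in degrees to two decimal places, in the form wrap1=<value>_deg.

crossed belt: β = asin((r1+r2)/C) = asin(23/50) = 27.3871°
wrap1 = wrap2 = π + 2β = 234.7742°

wrap1=234.77_deg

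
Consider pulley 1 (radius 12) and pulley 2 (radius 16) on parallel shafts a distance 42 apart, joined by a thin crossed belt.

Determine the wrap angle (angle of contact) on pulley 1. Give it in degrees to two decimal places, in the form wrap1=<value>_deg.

crossed belt: β = asin((r1+r2)/C) = asin(28/42) = 41.8103°
wrap1 = wrap2 = π + 2β = 263.6206°

wrap1=263.62_deg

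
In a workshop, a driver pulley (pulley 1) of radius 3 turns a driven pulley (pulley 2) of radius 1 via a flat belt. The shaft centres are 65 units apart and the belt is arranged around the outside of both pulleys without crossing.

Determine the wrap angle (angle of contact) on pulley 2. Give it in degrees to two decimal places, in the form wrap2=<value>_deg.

wrap2=176.47_deg

open belt: β = asin((r2−r1)/C) = asin(-2/65) = -1.7632°
wrap1 = π − 2β = 183.5265°
wrap2 = π + 2β = 176.4735°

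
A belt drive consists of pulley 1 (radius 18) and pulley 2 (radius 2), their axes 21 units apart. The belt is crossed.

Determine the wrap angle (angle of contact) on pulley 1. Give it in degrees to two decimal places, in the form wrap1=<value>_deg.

wrap1=324.49_deg

crossed belt: β = asin((r1+r2)/C) = asin(20/21) = 72.2472°
wrap1 = wrap2 = π + 2β = 324.4944°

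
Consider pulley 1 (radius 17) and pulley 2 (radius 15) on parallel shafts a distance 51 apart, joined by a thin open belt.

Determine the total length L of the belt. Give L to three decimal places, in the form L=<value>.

L=202.609

open belt: β = asin((r2−r1)/C) = asin(-2/51) = -2.2475°
wrap1 = π − 2β = 184.4949°
wrap2 = π + 2β = 175.5051°
tangent length = C·cosβ = 50.9608
L = r1·wrap1 + r2·wrap2 + 2·C·cosβ = 17·3.2200 + 15·3.0631 + 2·50.9608 = 202.6094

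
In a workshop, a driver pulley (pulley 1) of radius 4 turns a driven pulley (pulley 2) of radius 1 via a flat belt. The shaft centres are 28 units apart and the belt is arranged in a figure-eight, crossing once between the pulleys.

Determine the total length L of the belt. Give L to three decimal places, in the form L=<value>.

L=72.603

crossed belt: β = asin((r1+r2)/C) = asin(5/28) = 10.2866°
wrap1 = wrap2 = π + 2β = 200.5731°
tangent length = C·cosβ = 27.5500
L = (r1+r2)·wrap + 2·C·cosβ = 5·3.5007 + 2·27.5500 = 72.6032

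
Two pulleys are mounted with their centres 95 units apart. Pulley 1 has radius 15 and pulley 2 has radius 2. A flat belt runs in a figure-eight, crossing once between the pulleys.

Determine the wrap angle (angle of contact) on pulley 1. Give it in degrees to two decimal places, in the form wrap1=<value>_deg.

crossed belt: β = asin((r1+r2)/C) = asin(17/95) = 10.3085°
wrap1 = wrap2 = π + 2β = 200.6169°

wrap1=200.62_deg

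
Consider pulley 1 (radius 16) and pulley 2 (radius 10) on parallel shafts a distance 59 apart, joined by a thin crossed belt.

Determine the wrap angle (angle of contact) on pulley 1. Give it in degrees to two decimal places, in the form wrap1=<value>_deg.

wrap1=232.29_deg

crossed belt: β = asin((r1+r2)/C) = asin(26/59) = 26.1471°
wrap1 = wrap2 = π + 2β = 232.2943°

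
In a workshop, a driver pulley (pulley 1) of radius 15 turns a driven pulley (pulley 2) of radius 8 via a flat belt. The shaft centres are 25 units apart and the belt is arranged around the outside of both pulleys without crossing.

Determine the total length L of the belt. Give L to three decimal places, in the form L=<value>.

open belt: β = asin((r2−r1)/C) = asin(-7/25) = -16.2602°
wrap1 = π − 2β = 212.5204°
wrap2 = π + 2β = 147.4796°
tangent length = C·cosβ = 24.0000
L = r1·wrap1 + r2·wrap2 + 2·C·cosβ = 15·3.7092 + 8·2.5740 + 2·24.0000 = 124.2297

L=124.230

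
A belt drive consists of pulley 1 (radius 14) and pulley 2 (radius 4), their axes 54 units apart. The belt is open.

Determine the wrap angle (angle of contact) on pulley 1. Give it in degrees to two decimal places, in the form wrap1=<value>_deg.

open belt: β = asin((r2−r1)/C) = asin(-10/54) = -10.6719°
wrap1 = π − 2β = 201.3439°
wrap2 = π + 2β = 158.6561°

wrap1=201.34_deg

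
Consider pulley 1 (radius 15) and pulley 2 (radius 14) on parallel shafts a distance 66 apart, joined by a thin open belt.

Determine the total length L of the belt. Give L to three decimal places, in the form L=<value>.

L=223.121

open belt: β = asin((r2−r1)/C) = asin(-1/66) = -0.8682°
wrap1 = π − 2β = 181.7363°
wrap2 = π + 2β = 178.2637°
tangent length = C·cosβ = 65.9924
L = r1·wrap1 + r2·wrap2 + 2·C·cosβ = 15·3.1719 + 14·3.1113 + 2·65.9924 = 223.1213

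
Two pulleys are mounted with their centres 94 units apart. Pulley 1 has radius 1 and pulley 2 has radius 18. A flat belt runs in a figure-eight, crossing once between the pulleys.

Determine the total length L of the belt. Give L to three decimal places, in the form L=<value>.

crossed belt: β = asin((r1+r2)/C) = asin(19/94) = 11.6614°
wrap1 = wrap2 = π + 2β = 203.3228°
tangent length = C·cosβ = 92.0598
L = (r1+r2)·wrap + 2·C·cosβ = 19·3.5487 + 2·92.0598 = 251.5439

L=251.544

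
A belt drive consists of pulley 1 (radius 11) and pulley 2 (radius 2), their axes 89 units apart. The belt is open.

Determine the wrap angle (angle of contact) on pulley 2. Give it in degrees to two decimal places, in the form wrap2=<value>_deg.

wrap2=168.39_deg

open belt: β = asin((r2−r1)/C) = asin(-9/89) = -5.8039°
wrap1 = π − 2β = 191.6078°
wrap2 = π + 2β = 168.3922°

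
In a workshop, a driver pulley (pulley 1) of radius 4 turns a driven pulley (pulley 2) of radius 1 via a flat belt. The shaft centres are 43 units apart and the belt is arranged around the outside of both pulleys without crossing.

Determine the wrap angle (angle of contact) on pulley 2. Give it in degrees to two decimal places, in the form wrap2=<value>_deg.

wrap2=172.00_deg

open belt: β = asin((r2−r1)/C) = asin(-3/43) = -4.0006°
wrap1 = π − 2β = 188.0013°
wrap2 = π + 2β = 171.9987°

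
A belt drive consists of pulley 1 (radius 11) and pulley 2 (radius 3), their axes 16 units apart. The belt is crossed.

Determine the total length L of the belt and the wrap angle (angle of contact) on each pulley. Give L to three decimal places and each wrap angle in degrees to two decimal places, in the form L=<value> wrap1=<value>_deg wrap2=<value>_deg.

crossed belt: β = asin((r1+r2)/C) = asin(14/16) = 61.0450°
wrap1 = wrap2 = π + 2β = 302.0900°
tangent length = C·cosβ = 7.7460
L = (r1+r2)·wrap + 2·C·cosβ = 14·5.2725 + 2·7.7460 = 89.3064

L=89.306 wrap1=302.09_deg wrap2=302.09_deg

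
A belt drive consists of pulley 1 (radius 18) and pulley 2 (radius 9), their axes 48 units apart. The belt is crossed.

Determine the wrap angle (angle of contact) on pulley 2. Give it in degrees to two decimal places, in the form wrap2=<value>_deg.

crossed belt: β = asin((r1+r2)/C) = asin(27/48) = 34.2289°
wrap1 = wrap2 = π + 2β = 248.4577°

wrap2=248.46_deg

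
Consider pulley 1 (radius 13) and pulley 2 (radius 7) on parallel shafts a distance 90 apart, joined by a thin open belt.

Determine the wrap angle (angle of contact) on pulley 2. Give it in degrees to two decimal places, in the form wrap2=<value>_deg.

wrap2=172.35_deg

open belt: β = asin((r2−r1)/C) = asin(-6/90) = -3.8226°
wrap1 = π − 2β = 187.6451°
wrap2 = π + 2β = 172.3549°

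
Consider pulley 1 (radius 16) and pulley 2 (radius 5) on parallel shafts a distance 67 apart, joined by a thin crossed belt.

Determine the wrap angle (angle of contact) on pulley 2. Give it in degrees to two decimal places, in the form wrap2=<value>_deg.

wrap2=216.53_deg

crossed belt: β = asin((r1+r2)/C) = asin(21/67) = 18.2662°
wrap1 = wrap2 = π + 2β = 216.5325°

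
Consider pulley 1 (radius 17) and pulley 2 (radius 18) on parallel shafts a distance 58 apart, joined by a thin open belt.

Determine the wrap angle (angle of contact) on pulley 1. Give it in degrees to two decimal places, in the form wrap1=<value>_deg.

wrap1=178.02_deg

open belt: β = asin((r2−r1)/C) = asin(1/58) = 0.9879°
wrap1 = π − 2β = 178.0242°
wrap2 = π + 2β = 181.9758°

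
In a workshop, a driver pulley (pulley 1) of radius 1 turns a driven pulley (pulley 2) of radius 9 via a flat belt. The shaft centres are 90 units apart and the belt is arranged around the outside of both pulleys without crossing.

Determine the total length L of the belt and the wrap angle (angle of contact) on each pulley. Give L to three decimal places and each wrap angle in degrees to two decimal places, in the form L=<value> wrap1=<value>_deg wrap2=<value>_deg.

open belt: β = asin((r2−r1)/C) = asin(8/90) = 5.0997°
wrap1 = π − 2β = 169.8006°
wrap2 = π + 2β = 190.1994°
tangent length = C·cosβ = 89.6437
L = r1·wrap1 + r2·wrap2 + 2·C·cosβ = 1·2.9636 + 9·3.3196 + 2·89.6437 = 212.1275

L=212.128 wrap1=169.80_deg wrap2=190.20_deg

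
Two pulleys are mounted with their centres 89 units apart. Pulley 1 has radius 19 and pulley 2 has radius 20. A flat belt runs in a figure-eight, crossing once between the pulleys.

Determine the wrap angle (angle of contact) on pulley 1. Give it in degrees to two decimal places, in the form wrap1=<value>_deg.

crossed belt: β = asin((r1+r2)/C) = asin(39/89) = 25.9892°
wrap1 = wrap2 = π + 2β = 231.9785°

wrap1=231.98_deg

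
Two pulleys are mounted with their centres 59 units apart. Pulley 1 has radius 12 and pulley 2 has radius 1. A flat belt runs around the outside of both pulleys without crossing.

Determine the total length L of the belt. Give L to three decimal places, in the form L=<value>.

open belt: β = asin((r2−r1)/C) = asin(-11/59) = -10.7451°
wrap1 = π − 2β = 201.4903°
wrap2 = π + 2β = 158.5097°
tangent length = C·cosβ = 57.9655
L = r1·wrap1 + r2·wrap2 + 2·C·cosβ = 12·3.5167 + 1·2.7665 + 2·57.9655 = 160.8976

L=160.898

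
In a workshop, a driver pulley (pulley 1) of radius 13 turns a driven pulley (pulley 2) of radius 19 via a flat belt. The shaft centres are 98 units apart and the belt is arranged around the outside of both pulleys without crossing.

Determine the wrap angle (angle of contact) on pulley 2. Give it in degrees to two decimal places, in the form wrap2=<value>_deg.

wrap2=187.02_deg

open belt: β = asin((r2−r1)/C) = asin(6/98) = 3.5101°
wrap1 = π − 2β = 172.9798°
wrap2 = π + 2β = 187.0202°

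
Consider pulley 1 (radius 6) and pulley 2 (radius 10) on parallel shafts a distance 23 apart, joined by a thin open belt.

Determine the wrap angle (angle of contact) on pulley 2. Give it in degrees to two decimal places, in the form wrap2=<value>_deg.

wrap2=200.03_deg

open belt: β = asin((r2−r1)/C) = asin(4/23) = 10.0154°
wrap1 = π − 2β = 159.9692°
wrap2 = π + 2β = 200.0308°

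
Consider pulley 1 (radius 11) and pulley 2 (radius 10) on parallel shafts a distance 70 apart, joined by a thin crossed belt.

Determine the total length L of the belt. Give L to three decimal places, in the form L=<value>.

L=212.322

crossed belt: β = asin((r1+r2)/C) = asin(21/70) = 17.4576°
wrap1 = wrap2 = π + 2β = 214.9152°
tangent length = C·cosβ = 66.7757
L = (r1+r2)·wrap + 2·C·cosβ = 21·3.7510 + 2·66.7757 = 212.3220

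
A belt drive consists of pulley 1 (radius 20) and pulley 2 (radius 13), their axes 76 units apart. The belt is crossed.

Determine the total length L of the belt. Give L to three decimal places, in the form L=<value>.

crossed belt: β = asin((r1+r2)/C) = asin(33/76) = 25.7351°
wrap1 = wrap2 = π + 2β = 231.4701°
tangent length = C·cosβ = 68.4617
L = (r1+r2)·wrap + 2·C·cosβ = 33·4.0399 + 2·68.4617 = 270.2406

L=270.241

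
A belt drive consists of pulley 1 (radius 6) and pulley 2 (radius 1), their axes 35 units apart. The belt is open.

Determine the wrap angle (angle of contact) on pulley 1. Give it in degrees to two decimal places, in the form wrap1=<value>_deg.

open belt: β = asin((r2−r1)/C) = asin(-5/35) = -8.2132°
wrap1 = π − 2β = 196.4264°
wrap2 = π + 2β = 163.5736°

wrap1=196.43_deg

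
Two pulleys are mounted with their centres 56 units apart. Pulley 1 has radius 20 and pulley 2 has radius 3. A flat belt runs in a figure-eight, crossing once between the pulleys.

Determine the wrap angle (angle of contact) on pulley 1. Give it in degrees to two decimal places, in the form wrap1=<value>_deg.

wrap1=228.50_deg

crossed belt: β = asin((r1+r2)/C) = asin(23/56) = 24.2497°
wrap1 = wrap2 = π + 2β = 228.4994°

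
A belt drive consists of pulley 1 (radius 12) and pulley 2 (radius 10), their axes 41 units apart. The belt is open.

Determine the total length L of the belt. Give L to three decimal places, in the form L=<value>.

L=151.213

open belt: β = asin((r2−r1)/C) = asin(-2/41) = -2.7960°
wrap1 = π − 2β = 185.5921°
wrap2 = π + 2β = 174.4079°
tangent length = C·cosβ = 40.9512
L = r1·wrap1 + r2·wrap2 + 2·C·cosβ = 12·3.2392 + 10·3.0440 + 2·40.9512 = 151.2126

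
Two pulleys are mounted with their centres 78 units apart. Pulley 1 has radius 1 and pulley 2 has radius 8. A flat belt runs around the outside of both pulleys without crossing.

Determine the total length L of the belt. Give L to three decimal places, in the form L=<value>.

L=184.903

open belt: β = asin((r2−r1)/C) = asin(7/78) = 5.1489°
wrap1 = π − 2β = 169.7023°
wrap2 = π + 2β = 190.2977°
tangent length = C·cosβ = 77.6853
L = r1·wrap1 + r2·wrap2 + 2·C·cosβ = 1·2.9619 + 8·3.3213 + 2·77.6853 = 184.9030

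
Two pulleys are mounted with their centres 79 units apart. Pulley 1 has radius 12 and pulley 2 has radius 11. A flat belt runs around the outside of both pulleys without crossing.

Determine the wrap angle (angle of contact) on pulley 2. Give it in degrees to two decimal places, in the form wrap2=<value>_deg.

open belt: β = asin((r2−r1)/C) = asin(-1/79) = -0.7253°
wrap1 = π − 2β = 181.4506°
wrap2 = π + 2β = 178.5494°

wrap2=178.55_deg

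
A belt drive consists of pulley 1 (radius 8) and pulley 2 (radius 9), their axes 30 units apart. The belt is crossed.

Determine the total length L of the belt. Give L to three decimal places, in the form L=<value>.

L=123.327

crossed belt: β = asin((r1+r2)/C) = asin(17/30) = 34.5181°
wrap1 = wrap2 = π + 2β = 249.0362°
tangent length = C·cosβ = 24.7184
L = (r1+r2)·wrap + 2·C·cosβ = 17·4.3465 + 2·24.7184 = 123.3274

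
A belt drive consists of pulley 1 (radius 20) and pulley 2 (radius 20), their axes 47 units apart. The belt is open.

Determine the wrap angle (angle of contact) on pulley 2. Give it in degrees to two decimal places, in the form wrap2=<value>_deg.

wrap2=180.00_deg

open belt: β = asin((r2−r1)/C) = asin(0/47) = 0.0000°
wrap1 = π − 2β = 180.0000°
wrap2 = π + 2β = 180.0000°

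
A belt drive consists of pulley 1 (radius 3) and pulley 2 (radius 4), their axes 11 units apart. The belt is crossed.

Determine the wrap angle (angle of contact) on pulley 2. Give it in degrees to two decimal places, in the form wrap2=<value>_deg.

wrap2=259.04_deg

crossed belt: β = asin((r1+r2)/C) = asin(7/11) = 39.5212°
wrap1 = wrap2 = π + 2β = 259.0424°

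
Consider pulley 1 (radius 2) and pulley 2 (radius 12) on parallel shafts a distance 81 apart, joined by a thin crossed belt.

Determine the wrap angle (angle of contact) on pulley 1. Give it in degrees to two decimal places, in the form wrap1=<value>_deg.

wrap1=199.91_deg

crossed belt: β = asin((r1+r2)/C) = asin(14/81) = 9.9530°
wrap1 = wrap2 = π + 2β = 199.9059°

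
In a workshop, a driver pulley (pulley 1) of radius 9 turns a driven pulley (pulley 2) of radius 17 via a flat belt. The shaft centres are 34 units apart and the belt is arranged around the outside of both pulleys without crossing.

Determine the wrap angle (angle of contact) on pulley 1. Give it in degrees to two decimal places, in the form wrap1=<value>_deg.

open belt: β = asin((r2−r1)/C) = asin(8/34) = 13.6090°
wrap1 = π − 2β = 152.7821°
wrap2 = π + 2β = 207.2179°

wrap1=152.78_deg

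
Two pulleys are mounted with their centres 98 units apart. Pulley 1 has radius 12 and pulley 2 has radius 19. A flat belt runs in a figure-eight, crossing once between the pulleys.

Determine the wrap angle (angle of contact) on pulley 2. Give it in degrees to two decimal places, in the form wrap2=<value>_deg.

wrap2=216.88_deg

crossed belt: β = asin((r1+r2)/C) = asin(31/98) = 18.4409°
wrap1 = wrap2 = π + 2β = 216.8818°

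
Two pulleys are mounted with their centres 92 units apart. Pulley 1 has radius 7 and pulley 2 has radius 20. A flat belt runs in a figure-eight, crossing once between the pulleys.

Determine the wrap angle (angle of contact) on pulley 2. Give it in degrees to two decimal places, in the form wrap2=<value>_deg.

wrap2=214.13_deg

crossed belt: β = asin((r1+r2)/C) = asin(27/92) = 17.0663°
wrap1 = wrap2 = π + 2β = 214.1326°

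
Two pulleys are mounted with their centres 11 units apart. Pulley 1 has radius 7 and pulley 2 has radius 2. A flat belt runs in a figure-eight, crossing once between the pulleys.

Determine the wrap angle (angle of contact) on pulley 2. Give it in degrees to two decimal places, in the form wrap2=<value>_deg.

crossed belt: β = asin((r1+r2)/C) = asin(9/11) = 54.9032°
wrap1 = wrap2 = π + 2β = 289.8064°

wrap2=289.81_deg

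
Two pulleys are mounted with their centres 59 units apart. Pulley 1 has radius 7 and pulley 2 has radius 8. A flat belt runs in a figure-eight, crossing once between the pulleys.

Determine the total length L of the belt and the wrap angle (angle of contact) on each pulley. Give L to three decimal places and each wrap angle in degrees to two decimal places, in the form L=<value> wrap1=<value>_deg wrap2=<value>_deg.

L=168.958 wrap1=209.46_deg wrap2=209.46_deg

crossed belt: β = asin((r1+r2)/C) = asin(15/59) = 14.7284°
wrap1 = wrap2 = π + 2β = 209.4568°
tangent length = C·cosβ = 57.0614
L = (r1+r2)·wrap + 2·C·cosβ = 15·3.6557 + 2·57.0614 = 168.9584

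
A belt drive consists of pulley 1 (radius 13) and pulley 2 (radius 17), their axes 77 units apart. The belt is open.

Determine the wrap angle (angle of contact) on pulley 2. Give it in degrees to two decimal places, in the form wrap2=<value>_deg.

wrap2=185.96_deg

open belt: β = asin((r2−r1)/C) = asin(4/77) = 2.9777°
wrap1 = π − 2β = 174.0445°
wrap2 = π + 2β = 185.9555°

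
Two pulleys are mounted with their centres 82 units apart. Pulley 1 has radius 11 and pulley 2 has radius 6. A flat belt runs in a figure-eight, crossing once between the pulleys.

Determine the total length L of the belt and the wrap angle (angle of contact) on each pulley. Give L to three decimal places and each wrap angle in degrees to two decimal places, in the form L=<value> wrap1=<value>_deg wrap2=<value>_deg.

L=220.944 wrap1=203.93_deg wrap2=203.93_deg

crossed belt: β = asin((r1+r2)/C) = asin(17/82) = 11.9652°
wrap1 = wrap2 = π + 2β = 203.9303°
tangent length = C·cosβ = 80.2185
L = (r1+r2)·wrap + 2·C·cosβ = 17·3.5593 + 2·80.2185 = 220.9443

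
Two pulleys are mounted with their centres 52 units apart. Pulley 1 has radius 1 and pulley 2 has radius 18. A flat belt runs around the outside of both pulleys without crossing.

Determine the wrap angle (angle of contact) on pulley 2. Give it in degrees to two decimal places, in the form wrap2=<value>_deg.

open belt: β = asin((r2−r1)/C) = asin(17/52) = 19.0821°
wrap1 = π − 2β = 141.8358°
wrap2 = π + 2β = 218.1642°

wrap2=218.16_deg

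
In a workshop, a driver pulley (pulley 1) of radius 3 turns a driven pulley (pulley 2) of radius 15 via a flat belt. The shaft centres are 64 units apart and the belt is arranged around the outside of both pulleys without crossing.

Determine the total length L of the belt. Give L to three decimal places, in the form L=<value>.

L=186.805

open belt: β = asin((r2−r1)/C) = asin(12/64) = 10.8069°
wrap1 = π − 2β = 158.3862°
wrap2 = π + 2β = 201.6138°
tangent length = C·cosβ = 62.8649
L = r1·wrap1 + r2·wrap2 + 2·C·cosβ = 3·2.7644 + 15·3.5188 + 2·62.8649 = 186.8053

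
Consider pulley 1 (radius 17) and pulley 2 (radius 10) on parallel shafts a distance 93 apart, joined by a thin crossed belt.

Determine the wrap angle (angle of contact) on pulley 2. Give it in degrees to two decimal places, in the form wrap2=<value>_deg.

wrap2=213.75_deg

crossed belt: β = asin((r1+r2)/C) = asin(27/93) = 16.8773°
wrap1 = wrap2 = π + 2β = 213.7545°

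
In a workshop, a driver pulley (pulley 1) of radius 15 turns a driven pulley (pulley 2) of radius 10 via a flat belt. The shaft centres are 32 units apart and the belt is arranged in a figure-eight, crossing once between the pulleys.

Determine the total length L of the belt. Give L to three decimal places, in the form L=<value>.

crossed belt: β = asin((r1+r2)/C) = asin(25/32) = 51.3752°
wrap1 = wrap2 = π + 2β = 282.7503°
tangent length = C·cosβ = 19.9750
L = (r1+r2)·wrap + 2·C·cosβ = 25·4.9349 + 2·19.9750 = 163.3231

L=163.323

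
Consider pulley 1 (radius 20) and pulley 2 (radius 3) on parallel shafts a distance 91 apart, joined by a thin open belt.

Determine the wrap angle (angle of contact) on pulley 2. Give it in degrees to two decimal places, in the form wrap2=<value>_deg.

open belt: β = asin((r2−r1)/C) = asin(-17/91) = -10.7669°
wrap1 = π − 2β = 201.5337°
wrap2 = π + 2β = 158.4663°

wrap2=158.47_deg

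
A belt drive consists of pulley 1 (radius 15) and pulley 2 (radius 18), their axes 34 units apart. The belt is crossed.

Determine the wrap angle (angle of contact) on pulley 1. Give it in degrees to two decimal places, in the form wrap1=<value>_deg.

wrap1=332.14_deg

crossed belt: β = asin((r1+r2)/C) = asin(33/34) = 76.0694°
wrap1 = wrap2 = π + 2β = 332.1389°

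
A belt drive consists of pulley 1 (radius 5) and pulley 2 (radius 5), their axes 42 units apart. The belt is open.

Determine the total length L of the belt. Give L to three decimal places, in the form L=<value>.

L=115.416

open belt: β = asin((r2−r1)/C) = asin(0/42) = 0.0000°
wrap1 = π − 2β = 180.0000°
wrap2 = π + 2β = 180.0000°
tangent length = C·cosβ = 42.0000
L = r1·wrap1 + r2·wrap2 + 2·C·cosβ = 5·3.1416 + 5·3.1416 + 2·42.0000 = 115.4159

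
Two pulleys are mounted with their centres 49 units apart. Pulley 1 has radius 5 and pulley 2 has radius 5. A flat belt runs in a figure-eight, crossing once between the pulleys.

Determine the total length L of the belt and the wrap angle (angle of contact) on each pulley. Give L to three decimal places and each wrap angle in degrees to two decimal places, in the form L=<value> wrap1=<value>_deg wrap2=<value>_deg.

crossed belt: β = asin((r1+r2)/C) = asin(10/49) = 11.7757°
wrap1 = wrap2 = π + 2β = 203.5515°
tangent length = C·cosβ = 47.9687
L = (r1+r2)·wrap + 2·C·cosβ = 10·3.5526 + 2·47.9687 = 131.4639

L=131.464 wrap1=203.55_deg wrap2=203.55_deg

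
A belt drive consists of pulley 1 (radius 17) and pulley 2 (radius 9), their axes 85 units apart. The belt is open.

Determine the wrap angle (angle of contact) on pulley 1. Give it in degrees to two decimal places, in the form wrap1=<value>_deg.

wrap1=190.80_deg

open belt: β = asin((r2−r1)/C) = asin(-8/85) = -5.4005°
wrap1 = π − 2β = 190.8011°
wrap2 = π + 2β = 169.1989°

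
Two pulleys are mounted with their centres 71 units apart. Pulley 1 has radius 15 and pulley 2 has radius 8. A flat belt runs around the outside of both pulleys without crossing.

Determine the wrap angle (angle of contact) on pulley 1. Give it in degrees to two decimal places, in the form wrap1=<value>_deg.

wrap1=191.32_deg

open belt: β = asin((r2−r1)/C) = asin(-7/71) = -5.6581°
wrap1 = π − 2β = 191.3161°
wrap2 = π + 2β = 168.6839°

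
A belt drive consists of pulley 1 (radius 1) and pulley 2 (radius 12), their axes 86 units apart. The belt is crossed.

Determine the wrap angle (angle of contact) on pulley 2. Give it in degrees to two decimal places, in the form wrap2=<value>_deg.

crossed belt: β = asin((r1+r2)/C) = asin(13/86) = 8.6943°
wrap1 = wrap2 = π + 2β = 197.3886°

wrap2=197.39_deg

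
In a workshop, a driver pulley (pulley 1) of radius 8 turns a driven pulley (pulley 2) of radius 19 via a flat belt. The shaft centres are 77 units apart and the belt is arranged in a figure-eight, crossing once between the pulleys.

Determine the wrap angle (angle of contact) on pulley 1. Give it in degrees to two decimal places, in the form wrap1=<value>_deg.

crossed belt: β = asin((r1+r2)/C) = asin(27/77) = 20.5270°
wrap1 = wrap2 = π + 2β = 221.0541°

wrap1=221.05_deg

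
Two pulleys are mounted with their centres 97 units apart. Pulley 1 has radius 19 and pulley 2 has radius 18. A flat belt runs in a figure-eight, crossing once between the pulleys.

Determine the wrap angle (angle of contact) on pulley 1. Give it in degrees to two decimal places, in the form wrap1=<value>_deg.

wrap1=224.85_deg

crossed belt: β = asin((r1+r2)/C) = asin(37/97) = 22.4231°
wrap1 = wrap2 = π + 2β = 224.8462°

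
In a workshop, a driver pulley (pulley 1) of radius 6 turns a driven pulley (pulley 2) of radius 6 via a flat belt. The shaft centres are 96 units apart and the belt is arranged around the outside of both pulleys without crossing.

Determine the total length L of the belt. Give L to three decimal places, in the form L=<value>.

open belt: β = asin((r2−r1)/C) = asin(0/96) = 0.0000°
wrap1 = π − 2β = 180.0000°
wrap2 = π + 2β = 180.0000°
tangent length = C·cosβ = 96.0000
L = r1·wrap1 + r2·wrap2 + 2·C·cosβ = 6·3.1416 + 6·3.1416 + 2·96.0000 = 229.6991

L=229.699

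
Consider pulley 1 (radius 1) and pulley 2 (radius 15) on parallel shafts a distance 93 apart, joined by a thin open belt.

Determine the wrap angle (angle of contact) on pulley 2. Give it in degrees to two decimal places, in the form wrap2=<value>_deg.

open belt: β = asin((r2−r1)/C) = asin(14/93) = 8.6581°
wrap1 = π − 2β = 162.6838°
wrap2 = π + 2β = 197.3162°

wrap2=197.32_deg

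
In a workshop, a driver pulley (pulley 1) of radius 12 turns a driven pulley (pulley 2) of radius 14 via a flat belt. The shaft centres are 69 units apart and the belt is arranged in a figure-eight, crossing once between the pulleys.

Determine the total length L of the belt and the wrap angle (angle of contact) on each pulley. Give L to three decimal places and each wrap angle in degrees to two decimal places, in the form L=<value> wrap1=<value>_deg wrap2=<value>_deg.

L=229.600 wrap1=224.27_deg wrap2=224.27_deg

crossed belt: β = asin((r1+r2)/C) = asin(26/69) = 22.1363°
wrap1 = wrap2 = π + 2β = 224.2726°
tangent length = C·cosβ = 63.9140
L = (r1+r2)·wrap + 2·C·cosβ = 26·3.9143 + 2·63.9140 = 229.5997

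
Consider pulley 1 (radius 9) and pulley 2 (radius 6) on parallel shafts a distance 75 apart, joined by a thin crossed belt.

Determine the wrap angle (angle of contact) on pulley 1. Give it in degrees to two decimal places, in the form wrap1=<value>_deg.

crossed belt: β = asin((r1+r2)/C) = asin(15/75) = 11.5370°
wrap1 = wrap2 = π + 2β = 203.0739°

wrap1=203.07_deg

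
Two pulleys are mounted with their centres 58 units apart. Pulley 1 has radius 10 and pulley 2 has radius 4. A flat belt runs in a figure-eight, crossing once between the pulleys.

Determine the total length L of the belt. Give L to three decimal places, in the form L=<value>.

L=163.378

crossed belt: β = asin((r1+r2)/C) = asin(14/58) = 13.9680°
wrap1 = wrap2 = π + 2β = 207.9359°
tangent length = C·cosβ = 56.2850
L = (r1+r2)·wrap + 2·C·cosβ = 14·3.6292 + 2·56.2850 = 163.3783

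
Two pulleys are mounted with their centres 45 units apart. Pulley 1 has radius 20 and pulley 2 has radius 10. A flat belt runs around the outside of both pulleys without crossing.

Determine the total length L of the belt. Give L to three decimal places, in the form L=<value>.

L=186.479

open belt: β = asin((r2−r1)/C) = asin(-10/45) = -12.8396°
wrap1 = π − 2β = 205.6792°
wrap2 = π + 2β = 154.3208°
tangent length = C·cosβ = 43.8748
L = r1·wrap1 + r2·wrap2 + 2·C·cosβ = 20·3.5898 + 10·2.6934 + 2·43.8748 = 186.4793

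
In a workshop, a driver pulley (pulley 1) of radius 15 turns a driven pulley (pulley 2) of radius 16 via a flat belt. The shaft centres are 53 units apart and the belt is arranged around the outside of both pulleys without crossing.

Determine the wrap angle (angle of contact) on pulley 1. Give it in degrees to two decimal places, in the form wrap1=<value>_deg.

open belt: β = asin((r2−r1)/C) = asin(1/53) = 1.0811°
wrap1 = π − 2β = 177.8378°
wrap2 = π + 2β = 182.1622°

wrap1=177.84_deg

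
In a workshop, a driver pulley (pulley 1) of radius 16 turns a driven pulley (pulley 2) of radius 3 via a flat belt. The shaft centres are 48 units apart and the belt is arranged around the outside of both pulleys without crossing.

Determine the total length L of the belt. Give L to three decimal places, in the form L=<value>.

open belt: β = asin((r2−r1)/C) = asin(-13/48) = -15.7139°
wrap1 = π − 2β = 211.4277°
wrap2 = π + 2β = 148.5723°
tangent length = C·cosβ = 46.2061
L = r1·wrap1 + r2·wrap2 + 2·C·cosβ = 16·3.6901 + 3·2.5931 + 2·46.2061 = 159.2331

L=159.233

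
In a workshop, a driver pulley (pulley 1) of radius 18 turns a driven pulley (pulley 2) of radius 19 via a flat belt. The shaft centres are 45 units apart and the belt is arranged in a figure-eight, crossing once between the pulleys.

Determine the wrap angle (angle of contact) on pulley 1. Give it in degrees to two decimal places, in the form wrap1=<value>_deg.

wrap1=290.62_deg

crossed belt: β = asin((r1+r2)/C) = asin(37/45) = 55.3079°
wrap1 = wrap2 = π + 2β = 290.6157°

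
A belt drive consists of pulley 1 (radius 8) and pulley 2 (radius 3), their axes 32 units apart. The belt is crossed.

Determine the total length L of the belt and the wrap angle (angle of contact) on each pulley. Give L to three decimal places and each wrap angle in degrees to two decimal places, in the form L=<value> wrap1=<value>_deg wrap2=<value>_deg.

L=102.377 wrap1=220.21_deg wrap2=220.21_deg

crossed belt: β = asin((r1+r2)/C) = asin(11/32) = 20.1055°
wrap1 = wrap2 = π + 2β = 220.2110°
tangent length = C·cosβ = 30.0500
L = (r1+r2)·wrap + 2·C·cosβ = 11·3.8434 + 2·30.0500 = 102.3774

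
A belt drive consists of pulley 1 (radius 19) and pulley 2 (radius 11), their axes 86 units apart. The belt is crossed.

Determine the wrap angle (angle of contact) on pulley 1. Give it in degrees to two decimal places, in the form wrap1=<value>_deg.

wrap1=220.83_deg

crossed belt: β = asin((r1+r2)/C) = asin(30/86) = 20.4162°
wrap1 = wrap2 = π + 2β = 220.8324°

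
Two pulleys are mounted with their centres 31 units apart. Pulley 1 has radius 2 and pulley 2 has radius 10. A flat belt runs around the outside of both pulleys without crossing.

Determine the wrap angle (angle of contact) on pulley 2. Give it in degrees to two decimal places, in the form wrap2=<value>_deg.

wrap2=209.91_deg

open belt: β = asin((r2−r1)/C) = asin(8/31) = 14.9552°
wrap1 = π − 2β = 150.0895°
wrap2 = π + 2β = 209.9105°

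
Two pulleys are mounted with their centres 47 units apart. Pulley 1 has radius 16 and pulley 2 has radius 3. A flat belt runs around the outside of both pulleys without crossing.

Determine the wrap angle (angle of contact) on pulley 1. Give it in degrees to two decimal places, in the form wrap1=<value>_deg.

wrap1=212.11_deg

open belt: β = asin((r2−r1)/C) = asin(-13/47) = -16.0571°
wrap1 = π − 2β = 212.1143°
wrap2 = π + 2β = 147.8857°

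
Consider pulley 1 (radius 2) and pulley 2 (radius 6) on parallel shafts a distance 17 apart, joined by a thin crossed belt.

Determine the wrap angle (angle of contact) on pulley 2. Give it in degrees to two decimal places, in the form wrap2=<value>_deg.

crossed belt: β = asin((r1+r2)/C) = asin(8/17) = 28.0725°
wrap1 = wrap2 = π + 2β = 236.1450°

wrap2=236.14_deg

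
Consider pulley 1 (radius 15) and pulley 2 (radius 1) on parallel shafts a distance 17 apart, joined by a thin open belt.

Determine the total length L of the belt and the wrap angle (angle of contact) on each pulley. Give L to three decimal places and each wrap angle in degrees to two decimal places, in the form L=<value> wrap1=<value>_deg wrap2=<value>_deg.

L=96.646 wrap1=290.88_deg wrap2=69.12_deg

open belt: β = asin((r2−r1)/C) = asin(-14/17) = -55.4397°
wrap1 = π − 2β = 290.8794°
wrap2 = π + 2β = 69.1206°
tangent length = C·cosβ = 9.6437
L = r1·wrap1 + r2·wrap2 + 2·C·cosβ = 15·5.0768 + 1·1.2064 + 2·9.6437 = 96.6457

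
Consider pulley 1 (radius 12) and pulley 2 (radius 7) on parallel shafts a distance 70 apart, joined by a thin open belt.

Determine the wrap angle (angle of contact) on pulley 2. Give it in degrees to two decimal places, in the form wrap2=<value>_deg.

open belt: β = asin((r2−r1)/C) = asin(-5/70) = -4.0960°
wrap1 = π − 2β = 188.1921°
wrap2 = π + 2β = 171.8079°

wrap2=171.81_deg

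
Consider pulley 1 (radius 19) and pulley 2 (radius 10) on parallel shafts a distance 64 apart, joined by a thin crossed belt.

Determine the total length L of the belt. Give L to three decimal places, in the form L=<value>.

crossed belt: β = asin((r1+r2)/C) = asin(29/64) = 26.9444°
wrap1 = wrap2 = π + 2β = 233.8887°
tangent length = C·cosβ = 57.0526
L = (r1+r2)·wrap + 2·C·cosβ = 29·4.0821 + 2·57.0526 = 232.4869

L=232.487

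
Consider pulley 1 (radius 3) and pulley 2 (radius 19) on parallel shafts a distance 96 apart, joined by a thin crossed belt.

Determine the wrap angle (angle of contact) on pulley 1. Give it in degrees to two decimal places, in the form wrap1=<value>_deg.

crossed belt: β = asin((r1+r2)/C) = asin(22/96) = 13.2480°
wrap1 = wrap2 = π + 2β = 206.4960°

wrap1=206.50_deg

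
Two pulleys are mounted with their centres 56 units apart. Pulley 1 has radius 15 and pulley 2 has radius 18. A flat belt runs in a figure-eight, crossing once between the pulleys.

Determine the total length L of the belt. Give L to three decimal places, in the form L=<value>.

L=235.752

crossed belt: β = asin((r1+r2)/C) = asin(33/56) = 36.1063°
wrap1 = wrap2 = π + 2β = 252.2127°
tangent length = C·cosβ = 45.2438
L = (r1+r2)·wrap + 2·C·cosβ = 33·4.4019 + 2·45.2438 = 235.7516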